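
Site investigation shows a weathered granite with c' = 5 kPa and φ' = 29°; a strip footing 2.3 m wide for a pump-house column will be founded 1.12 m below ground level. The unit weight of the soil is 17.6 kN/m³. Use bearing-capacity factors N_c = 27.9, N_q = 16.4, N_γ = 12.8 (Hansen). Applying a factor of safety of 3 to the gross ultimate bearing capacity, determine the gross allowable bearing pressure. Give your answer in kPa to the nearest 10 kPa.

Effective surcharge at the founding depth q = γ·D_f = 17.6 × 1.12 = 19.712 kPa.
q_ult = c·N_c + q·N_q + 0.5·γ·B·N_γ
     = 5 × 27.9 + 19.712 × 16.4 + 0.5 × 17.6 × 2.3 × 12.8
     = 139.5 + 323.28 + 259.07 = 721.85 kPa.
q_all = q_ult / FS = 721.85 / 3 = 240.62 kPa.

q_all ≈ 240 kPa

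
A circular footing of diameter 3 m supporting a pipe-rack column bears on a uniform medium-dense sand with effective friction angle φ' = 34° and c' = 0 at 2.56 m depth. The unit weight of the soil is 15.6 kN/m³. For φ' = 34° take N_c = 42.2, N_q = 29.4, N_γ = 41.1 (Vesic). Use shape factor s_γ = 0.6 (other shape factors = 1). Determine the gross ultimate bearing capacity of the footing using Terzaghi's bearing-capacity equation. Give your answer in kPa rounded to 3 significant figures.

q_ult ≈ 1750 kPa

Overburden at base level: q = 15.6 × 2.56 = 39.936 kPa.
Surcharge term q·N_q = 39.936 × 29.4 = 1174.1 kPa; self-weight term 0.5·γ·B·N_γ·s_γ = 0.5 × 15.6 × 3 × 41.1 × 0.6 = 577.04 kPa.
q_ult = 1174.1 + 577.04 = 1751.2 kPa.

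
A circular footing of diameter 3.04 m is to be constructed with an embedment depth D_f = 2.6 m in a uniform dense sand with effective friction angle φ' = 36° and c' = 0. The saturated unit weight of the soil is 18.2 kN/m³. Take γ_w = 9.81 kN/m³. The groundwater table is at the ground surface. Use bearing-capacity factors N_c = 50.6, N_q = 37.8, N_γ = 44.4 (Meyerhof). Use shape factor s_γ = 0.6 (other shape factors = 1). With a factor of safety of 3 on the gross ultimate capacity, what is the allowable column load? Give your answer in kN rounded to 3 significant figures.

Water table at ground surface, so effective unit weight γ' = 18.2 − 9.81 = 8.39 kN/m³ is used throughout; overburden q = 8.39 × 2.6 = 21.814 kPa; the same γ' applies in the ½γBN_γ term.
Surcharge term q·N_q = 21.814 × 37.8 = 824.57 kPa; self-weight term 0.5·γ·B·N_γ·s_γ = 0.5 × 8.39 × 3.04 × 44.4 × 0.6 = 339.73 kPa.
q_ult = 824.57 + 339.73 = 1164.3 kPa.
Gross allowable pressure q_all = 1164.3 / 3 = 388.1 kPa.
Footing area = 7.2583 m², so allowable column load = 388.1 × 7.2583 = 2817 kN.

P_all ≈ 2820 kN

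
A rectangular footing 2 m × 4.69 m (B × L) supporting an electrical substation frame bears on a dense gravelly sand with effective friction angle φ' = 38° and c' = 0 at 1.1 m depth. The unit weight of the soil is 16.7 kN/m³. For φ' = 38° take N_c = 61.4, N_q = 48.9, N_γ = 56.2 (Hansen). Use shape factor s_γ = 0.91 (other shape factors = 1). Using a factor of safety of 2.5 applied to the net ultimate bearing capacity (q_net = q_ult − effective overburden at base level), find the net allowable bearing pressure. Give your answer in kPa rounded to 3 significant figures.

q_all(net) ≈ 694 kPa

q = γ·D_f = 16.7 × 1.1 = 18.37 kPa.
q·N_q = 18.37 × 48.9 = 898.29 kPa
0.5·γ·B·N_γ·s_γ = 0.5 × 16.7 × 2 × 56.2 × 0.91 = 854.07 kPa
q_ult = 898.29 + 854.07 = 1752.4 kPa.
Net ultimate: q_net = 1752.4 − 18.37 = 1734 kPa.
q_all(net) = 1734 / 2.5 = 693.6 kPa.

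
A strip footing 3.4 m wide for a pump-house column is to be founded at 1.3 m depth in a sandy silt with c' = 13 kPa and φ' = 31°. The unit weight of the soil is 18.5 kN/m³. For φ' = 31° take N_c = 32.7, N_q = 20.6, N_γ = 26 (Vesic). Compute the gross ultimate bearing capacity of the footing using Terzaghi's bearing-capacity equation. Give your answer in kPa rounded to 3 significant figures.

Overburden at base level: q = 18.5 × 1.3 = 24.05 kPa.
Cohesion term c·N_c = 13 × 32.7 = 425.1 kPa; surcharge term q·N_q = 24.05 × 20.6 = 495.43 kPa; self-weight term 0.5·γ·B·N_γ = 0.5 × 18.5 × 3.4 × 26 = 817.7 kPa.
q_ult = 425.1 + 495.43 + 817.7 = 1738.2 kPa.

q_ult ≈ 1740 kPa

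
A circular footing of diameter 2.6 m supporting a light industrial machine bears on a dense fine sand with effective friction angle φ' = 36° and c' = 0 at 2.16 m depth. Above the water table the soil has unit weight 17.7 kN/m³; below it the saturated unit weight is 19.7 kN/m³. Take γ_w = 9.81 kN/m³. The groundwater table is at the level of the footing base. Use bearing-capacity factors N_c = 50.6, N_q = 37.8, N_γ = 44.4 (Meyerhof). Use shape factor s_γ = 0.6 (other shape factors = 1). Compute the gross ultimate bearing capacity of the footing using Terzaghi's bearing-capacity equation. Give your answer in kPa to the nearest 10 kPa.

q = γ·D_f = 17.7 × 2.16 = 38.232 kPa.
For the ½γBN_γ term take γ' = 19.7 − 9.81 = 9.89 kN/m³ (soil below base is submerged).
q·N_q = 38.232 × 37.8 = 1445.2 kPa
0.5·γ·B·N_γ·s_γ = 0.5 × 9.89 × 2.6 × 44.4 × 0.6 = 342.51 kPa
q_ult = 1445.2 + 342.51 = 1787.7 kPa.

q_ult ≈ 1790 kPa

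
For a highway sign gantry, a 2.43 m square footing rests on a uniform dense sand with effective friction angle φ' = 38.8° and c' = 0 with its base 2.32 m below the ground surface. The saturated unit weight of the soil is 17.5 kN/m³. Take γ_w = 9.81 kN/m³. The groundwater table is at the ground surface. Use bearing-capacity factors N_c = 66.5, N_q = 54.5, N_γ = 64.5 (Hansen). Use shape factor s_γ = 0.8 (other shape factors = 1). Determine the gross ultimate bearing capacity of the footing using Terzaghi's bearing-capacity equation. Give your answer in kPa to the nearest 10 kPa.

q_ult ≈ 1450 kPa

Water table at ground surface, so effective unit weight γ' = 17.5 − 9.81 = 7.69 kN/m³ is used throughout; overburden q = 7.69 × 2.32 = 17.841 kPa; the same γ' applies in the ½γBN_γ term.
Surcharge term q·N_q = 17.841 × 54.5 = 972.32 kPa; self-weight term 0.5·γ·B·N_γ·s_γ = 0.5 × 7.69 × 2.43 × 64.5 × 0.8 = 482.12 kPa.
q_ult = 972.32 + 482.12 = 1454.4 kPa.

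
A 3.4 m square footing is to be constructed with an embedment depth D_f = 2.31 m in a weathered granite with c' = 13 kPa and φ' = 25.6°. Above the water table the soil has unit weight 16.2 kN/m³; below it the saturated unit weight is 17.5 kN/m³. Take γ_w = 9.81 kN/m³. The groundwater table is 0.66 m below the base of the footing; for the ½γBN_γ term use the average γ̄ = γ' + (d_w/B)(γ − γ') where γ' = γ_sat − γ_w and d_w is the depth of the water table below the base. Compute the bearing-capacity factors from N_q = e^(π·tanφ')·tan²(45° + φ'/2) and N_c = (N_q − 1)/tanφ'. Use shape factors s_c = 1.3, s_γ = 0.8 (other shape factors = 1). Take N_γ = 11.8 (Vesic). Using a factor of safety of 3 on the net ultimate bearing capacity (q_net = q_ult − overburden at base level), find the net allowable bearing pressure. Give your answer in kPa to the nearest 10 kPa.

N_q = e^(π·tan25.6°)·tan²(57.8°) = 11.36; N_c = (N_q − 1)/tanφ' = 21.62.
Overburden at base level: q = 16.2 × 2.31 = 37.422 kPa.
The water table is 0.66 m below the base (< B = 3.4 m), so the ½γBN_γ term uses γ̄ = γ' + (d_w/B)(γ − γ') = 7.69 + (0.66/3.4)(16.2 − 7.69) = 9.3419 kN/m³.
Cohesion term c·N_c·s_c = 13 × 21.623 × 1.3 = 365.44 kPa; surcharge term q·N_q = 37.422 × 11.36 = 425.12 kPa; self-weight term 0.5·γ·B·N_γ·s_γ = 0.5 × 9.3419 × 3.4 × 11.8 × 0.8 = 149.92 kPa.
q_ult = 365.44 + 425.12 + 149.92 = 940.48 kPa.
q_net = 940.48 − 37.422 = 903.05 kPa.
q_all(net) = 903.05 / 3 = 301.02 kPa.

q_all(net) ≈ 300 kPa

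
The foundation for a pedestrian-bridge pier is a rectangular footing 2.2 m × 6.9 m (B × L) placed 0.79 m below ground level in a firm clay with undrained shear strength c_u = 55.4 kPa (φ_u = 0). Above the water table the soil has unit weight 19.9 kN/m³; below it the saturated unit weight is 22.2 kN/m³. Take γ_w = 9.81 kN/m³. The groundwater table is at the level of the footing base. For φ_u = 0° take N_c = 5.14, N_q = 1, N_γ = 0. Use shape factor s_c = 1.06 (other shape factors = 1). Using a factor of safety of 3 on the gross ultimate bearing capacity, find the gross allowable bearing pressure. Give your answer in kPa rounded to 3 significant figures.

q_all ≈ 106 kPa

q = γ·D_f = 19.9 × 0.79 = 15.721 kPa.
c·N_c·s_c = 55.4 × 5.14 × 1.06 = 301.84 kPa
q·N_q = 15.721 × 1 = 15.721 kPa
q_ult = 301.84 + 15.721 = 317.56 kPa.
q_all = 317.56 / 3 = 105.85 kPa.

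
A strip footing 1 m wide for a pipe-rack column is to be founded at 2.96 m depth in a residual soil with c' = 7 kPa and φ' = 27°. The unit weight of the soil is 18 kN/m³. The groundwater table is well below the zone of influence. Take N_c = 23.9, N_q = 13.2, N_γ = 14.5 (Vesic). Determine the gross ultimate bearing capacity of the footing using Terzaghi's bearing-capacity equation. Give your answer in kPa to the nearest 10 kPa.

q_ult ≈ 1000 kPa

Effective surcharge at the founding depth q = γ·D_f = 18 × 2.96 = 53.28 kPa.
q_ult = c·N_c + q·N_q + 0.5·γ·B·N_γ
     = 7 × 23.9 + 53.28 × 13.2 + 0.5 × 18 × 1 × 14.5
     = 167.3 + 703.3 + 130.5 = 1001.1 kPa.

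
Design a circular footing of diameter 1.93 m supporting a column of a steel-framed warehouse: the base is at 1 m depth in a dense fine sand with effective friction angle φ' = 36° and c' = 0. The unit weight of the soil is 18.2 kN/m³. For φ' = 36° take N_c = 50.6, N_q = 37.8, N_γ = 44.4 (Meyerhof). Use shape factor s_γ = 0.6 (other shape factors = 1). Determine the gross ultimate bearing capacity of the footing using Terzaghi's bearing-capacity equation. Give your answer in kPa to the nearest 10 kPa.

q = γ·D_f = 18.2 × 1 = 18.2 kPa.
q·N_q = 18.2 × 37.8 = 687.96 kPa
0.5·γ·B·N_γ·s_γ = 0.5 × 18.2 × 1.93 × 44.4 × 0.6 = 467.88 kPa
q_ult = 687.96 + 467.88 = 1155.8 kPa.

q_ult ≈ 1160 kPa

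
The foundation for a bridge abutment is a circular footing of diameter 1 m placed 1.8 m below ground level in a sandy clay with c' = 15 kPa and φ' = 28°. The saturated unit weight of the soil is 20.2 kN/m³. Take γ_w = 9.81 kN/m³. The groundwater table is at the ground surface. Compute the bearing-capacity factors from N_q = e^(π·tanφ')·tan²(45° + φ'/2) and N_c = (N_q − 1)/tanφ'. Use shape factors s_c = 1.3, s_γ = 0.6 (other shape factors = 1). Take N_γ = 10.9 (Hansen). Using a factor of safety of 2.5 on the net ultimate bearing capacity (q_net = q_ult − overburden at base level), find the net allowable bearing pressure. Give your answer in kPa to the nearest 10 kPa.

N_q = e^(π·tan28°)·tan²(59°) = 14.72; N_c = (N_q − 1)/tanφ' = 25.8.
With the water table at the surface the whole profile is submerged: γ' = 20.2 − 9.81 = 10.39 kN/m³, so q = γ'·D_f = 18.702 kPa; the same γ' applies in the ½γBN_γ term.
q_ult = c·N_c·s_c + q·N_q + 0.5·γ·B·N_γ·s_γ
     = 15 × 25.803 × 1.3 + 18.702 × 14.72 + 0.5 × 10.39 × 1 × 10.9 × 0.6
     = 503.17 + 275.29 + 33.975 = 812.43 kPa.
q_net = 812.43 − 18.702 = 793.73 kPa.
q_all(net) = 793.73 / 2.5 = 317.49 kPa.

q_all(net) ≈ 320 kPa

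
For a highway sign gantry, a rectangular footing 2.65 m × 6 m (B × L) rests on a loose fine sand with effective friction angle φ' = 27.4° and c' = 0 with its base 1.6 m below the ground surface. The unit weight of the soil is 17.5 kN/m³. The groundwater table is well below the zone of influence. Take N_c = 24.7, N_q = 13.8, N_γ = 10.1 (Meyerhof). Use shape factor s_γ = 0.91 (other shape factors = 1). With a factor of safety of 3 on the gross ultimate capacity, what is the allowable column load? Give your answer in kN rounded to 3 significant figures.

P_all ≈ 3180 kN

Overburden at base level: q = 17.5 × 1.6 = 28 kPa.
Surcharge term q·N_q = 28 × 13.8 = 386.4 kPa; self-weight term 0.5·γ·B·N_γ·s_γ = 0.5 × 17.5 × 2.65 × 10.1 × 0.91 = 213.12 kPa.
q_ult = 386.4 + 213.12 = 599.52 kPa.
Gross allowable pressure q_all = 599.52 / 3 = 199.84 kPa.
Footing area = 15.9 m², so allowable column load = 199.84 × 15.9 = 3177.4 kN.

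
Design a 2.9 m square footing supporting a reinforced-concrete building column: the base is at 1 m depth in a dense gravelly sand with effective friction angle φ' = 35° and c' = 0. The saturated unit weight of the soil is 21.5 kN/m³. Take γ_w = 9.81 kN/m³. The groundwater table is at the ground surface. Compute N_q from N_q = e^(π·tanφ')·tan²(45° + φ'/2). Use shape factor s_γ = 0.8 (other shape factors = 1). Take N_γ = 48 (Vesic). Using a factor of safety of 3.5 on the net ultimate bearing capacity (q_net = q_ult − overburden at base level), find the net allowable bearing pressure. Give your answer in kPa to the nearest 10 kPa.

q_all(net) ≈ 290 kPa

N_q = e^(π·tan35°)·tan²(62.5°) = 33.3.
Water table at ground surface, so effective unit weight γ' = 21.5 − 9.81 = 11.69 kN/m³ is used throughout; overburden q = 11.69 × 1 = 11.69 kPa; the same γ' applies in the ½γBN_γ term.
Surcharge term q·N_q = 11.69 × 33.296 = 389.23 kPa; self-weight term 0.5·γ·B·N_γ·s_γ = 0.5 × 11.69 × 2.9 × 48 × 0.8 = 650.9 kPa.
q_ult = 389.23 + 650.9 = 1040.1 kPa.
q_net = 1040.1 − 11.69 = 1028.4 kPa.
q_all(net) = 1028.4 / 3.5 = 293.84 kPa.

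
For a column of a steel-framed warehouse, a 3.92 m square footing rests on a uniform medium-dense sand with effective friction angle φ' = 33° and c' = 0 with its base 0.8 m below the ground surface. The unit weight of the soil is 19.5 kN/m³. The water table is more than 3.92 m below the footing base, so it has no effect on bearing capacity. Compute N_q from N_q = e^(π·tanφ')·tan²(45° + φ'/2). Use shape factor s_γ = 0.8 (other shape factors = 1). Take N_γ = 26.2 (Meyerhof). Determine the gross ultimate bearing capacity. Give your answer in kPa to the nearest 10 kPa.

tan33° = 0.6494, so N_q = e^(π×0.6494)·tan²(61.5°) = 7.692 × 3.392 = 26.09.
Overburden at base level: q = 19.5 × 0.8 = 15.6 kPa.
Surcharge term q·N_q = 15.6 × 26.092 = 407.04 kPa; self-weight term 0.5·γ·B·N_γ·s_γ = 0.5 × 19.5 × 3.92 × 26.2 × 0.8 = 801.09 kPa.
q_ult = 407.04 + 801.09 = 1208.1 kPa.

q_ult ≈ 1210 kPa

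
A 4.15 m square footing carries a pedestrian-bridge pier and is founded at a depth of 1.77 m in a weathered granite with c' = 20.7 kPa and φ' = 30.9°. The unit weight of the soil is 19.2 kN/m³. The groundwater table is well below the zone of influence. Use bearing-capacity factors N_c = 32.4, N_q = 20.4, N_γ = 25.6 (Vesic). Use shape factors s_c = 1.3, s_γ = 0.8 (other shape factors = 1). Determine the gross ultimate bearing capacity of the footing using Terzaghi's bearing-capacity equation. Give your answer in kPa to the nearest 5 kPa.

q_ult ≈ 2380 kPa

q = γ·D_f = 19.2 × 1.77 = 33.984 kPa.
c·N_c·s_c = 20.7 × 32.4 × 1.3 = 871.88 kPa
q·N_q = 33.984 × 20.4 = 693.27 kPa
0.5·γ·B·N_γ·s_γ = 0.5 × 19.2 × 4.15 × 25.6 × 0.8 = 815.92 kPa
q_ult = 871.88 + 693.27 + 815.92 = 2381.1 kPa.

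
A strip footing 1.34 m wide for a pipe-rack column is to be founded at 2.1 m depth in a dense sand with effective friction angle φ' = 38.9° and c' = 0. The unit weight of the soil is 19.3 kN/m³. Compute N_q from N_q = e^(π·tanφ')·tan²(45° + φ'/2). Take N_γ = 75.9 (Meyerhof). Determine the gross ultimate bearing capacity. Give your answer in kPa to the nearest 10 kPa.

tan38.9° = 0.8069, so N_q = e^(π×0.8069)·tan²(64.45°) = 12.616 × 4.376 = 55.2.
Overburden at base level: q = 19.3 × 2.1 = 40.53 kPa.
Surcharge term q·N_q = 40.53 × 55.204 = 2237.4 kPa; self-weight term 0.5·γ·B·N_γ = 0.5 × 19.3 × 1.34 × 75.9 = 981.46 kPa.
q_ult = 2237.4 + 981.46 = 3218.9 kPa.

q_ult ≈ 3220 kPa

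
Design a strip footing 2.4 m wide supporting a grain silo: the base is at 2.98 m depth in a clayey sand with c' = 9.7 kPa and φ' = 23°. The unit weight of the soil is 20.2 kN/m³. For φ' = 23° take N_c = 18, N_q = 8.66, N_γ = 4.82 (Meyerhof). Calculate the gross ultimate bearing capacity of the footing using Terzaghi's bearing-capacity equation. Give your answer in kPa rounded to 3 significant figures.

q_ult ≈ 813 kPa

Effective surcharge at the founding depth q = γ·D_f = 20.2 × 2.98 = 60.196 kPa.
q_ult = c·N_c + q·N_q + 0.5·γ·B·N_γ
     = 9.7 × 18 + 60.196 × 8.66 + 0.5 × 20.2 × 2.4 × 4.82
     = 174.6 + 521.3 + 116.84 = 812.73 kPa.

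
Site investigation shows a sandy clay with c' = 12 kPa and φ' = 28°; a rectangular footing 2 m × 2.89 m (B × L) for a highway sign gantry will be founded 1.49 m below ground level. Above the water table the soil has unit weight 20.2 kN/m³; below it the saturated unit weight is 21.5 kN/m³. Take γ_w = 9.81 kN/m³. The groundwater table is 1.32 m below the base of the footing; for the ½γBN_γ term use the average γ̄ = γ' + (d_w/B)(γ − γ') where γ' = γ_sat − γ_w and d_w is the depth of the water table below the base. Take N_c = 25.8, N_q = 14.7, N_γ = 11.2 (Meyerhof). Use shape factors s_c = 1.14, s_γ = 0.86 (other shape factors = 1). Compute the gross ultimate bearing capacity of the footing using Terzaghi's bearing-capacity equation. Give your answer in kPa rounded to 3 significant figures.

q = γ·D_f = 20.2 × 1.49 = 30.098 kPa.
γ' = 11.69 kN/m³; averaging over the depth B below the base, γ̄ = γ' + (d_w/B)(γ − γ') = 17.307 kN/m³.
c·N_c·s_c = 12 × 25.8 × 1.14 = 352.94 kPa
q·N_q = 30.098 × 14.7 = 442.44 kPa
0.5·γ·B·N_γ·s_γ = 0.5 × 17.307 × 2 × 11.2 × 0.86 = 166.7 kPa
q_ult = 352.94 + 442.44 + 166.7 = 962.08 kPa.

q_ult ≈ 962 kPa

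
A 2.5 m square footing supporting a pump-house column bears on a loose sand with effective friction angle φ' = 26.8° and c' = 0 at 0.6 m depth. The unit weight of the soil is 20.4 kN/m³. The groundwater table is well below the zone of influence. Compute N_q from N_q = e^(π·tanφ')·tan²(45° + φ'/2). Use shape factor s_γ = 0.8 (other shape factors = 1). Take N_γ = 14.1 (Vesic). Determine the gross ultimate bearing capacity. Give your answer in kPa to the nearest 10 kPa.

tan26.8° = 0.5051, so N_q = e^(π×0.5051)·tan²(58.4°) = 4.889 × 2.642 = 12.92.
Effective surcharge at the founding depth q = γ·D_f = 20.4 × 0.6 = 12.24 kPa.
q_ult = q·N_q + 0.5·γ·B·N_γ·s_γ
     = 12.24 × 12.917 + 0.5 × 20.4 × 2.5 × 14.1 × 0.8
     = 158.1 + 287.64 = 445.74 kPa.

q_ult ≈ 450 kPa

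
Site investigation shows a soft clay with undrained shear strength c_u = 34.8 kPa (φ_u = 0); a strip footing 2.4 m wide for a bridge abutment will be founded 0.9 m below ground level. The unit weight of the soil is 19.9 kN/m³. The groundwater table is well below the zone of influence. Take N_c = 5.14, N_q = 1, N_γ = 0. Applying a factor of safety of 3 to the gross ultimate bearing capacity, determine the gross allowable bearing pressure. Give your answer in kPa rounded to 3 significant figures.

Overburden at base level: q = 19.9 × 0.9 = 17.91 kPa.
Cohesion term c·N_c = 34.8 × 5.14 = 178.87 kPa; surcharge term q·N_q = 17.91 × 1 = 17.91 kPa.
q_ult = 178.87 + 17.91 = 196.78 kPa.
q_all = q_ult / FS = 196.78 / 3 = 65.594 kPa.

q_all ≈ 65.6 kPa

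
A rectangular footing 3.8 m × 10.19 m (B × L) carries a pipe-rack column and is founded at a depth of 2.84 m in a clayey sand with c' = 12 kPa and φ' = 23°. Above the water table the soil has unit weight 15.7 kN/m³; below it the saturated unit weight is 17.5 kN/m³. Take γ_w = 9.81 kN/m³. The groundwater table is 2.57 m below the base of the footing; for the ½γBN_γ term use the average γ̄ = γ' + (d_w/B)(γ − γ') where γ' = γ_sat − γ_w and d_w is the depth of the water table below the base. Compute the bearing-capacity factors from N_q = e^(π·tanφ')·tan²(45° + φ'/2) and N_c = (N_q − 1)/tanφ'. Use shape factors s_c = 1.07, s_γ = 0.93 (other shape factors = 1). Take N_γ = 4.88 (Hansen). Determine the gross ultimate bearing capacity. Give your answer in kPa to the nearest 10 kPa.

q_ult ≈ 730 kPa

tan23° = 0.4245, so N_q = e^(π×0.4245)·tan²(56.5°) = 3.794 × 2.283 = 8.66.
N_c = (8.66 − 1)/tan23° = 18.05.
q = γ·D_f = 15.7 × 2.84 = 44.588 kPa.
γ' = 7.69 kN/m³; averaging over the depth B below the base, γ̄ = γ' + (d_w/B)(γ − γ') = 13.107 kN/m³.
c·N_c·s_c = 12 × 18.049 × 1.07 = 231.74 kPa
q·N_q = 44.588 × 8.6612 = 386.19 kPa
0.5·γ·B·N_γ·s_γ = 0.5 × 13.107 × 3.8 × 4.88 × 0.93 = 113.02 kPa
q_ult = 231.74 + 386.19 + 113.02 = 730.95 kPa.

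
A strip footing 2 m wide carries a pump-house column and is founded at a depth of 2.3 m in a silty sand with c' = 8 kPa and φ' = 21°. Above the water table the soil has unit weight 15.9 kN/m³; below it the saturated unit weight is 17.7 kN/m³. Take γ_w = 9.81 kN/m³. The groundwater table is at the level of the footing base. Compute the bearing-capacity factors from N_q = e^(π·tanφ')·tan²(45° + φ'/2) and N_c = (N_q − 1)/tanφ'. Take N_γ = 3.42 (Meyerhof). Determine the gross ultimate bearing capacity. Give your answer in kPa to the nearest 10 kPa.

tan21° = 0.3839, so N_q = e^(π×0.3839)·tan²(55.5°) = 3.34 × 2.117 = 7.07.
N_c = (7.07 − 1)/tan21° = 15.81.
Effective surcharge at the founding depth q = γ·D_f = 15.9 × 2.3 = 36.57 kPa.
The water table coincides with the base, so in the self-weight term γ → γ' = 7.89 kN/m³.
q_ult = c·N_c + q·N_q + 0.5·γ·B·N_γ
     = 8 × 15.815 + 36.57 × 7.0708 + 0.5 × 7.89 × 2 × 3.42
     = 126.52 + 258.58 + 26.984 = 412.08 kPa.

q_ult ≈ 410 kPa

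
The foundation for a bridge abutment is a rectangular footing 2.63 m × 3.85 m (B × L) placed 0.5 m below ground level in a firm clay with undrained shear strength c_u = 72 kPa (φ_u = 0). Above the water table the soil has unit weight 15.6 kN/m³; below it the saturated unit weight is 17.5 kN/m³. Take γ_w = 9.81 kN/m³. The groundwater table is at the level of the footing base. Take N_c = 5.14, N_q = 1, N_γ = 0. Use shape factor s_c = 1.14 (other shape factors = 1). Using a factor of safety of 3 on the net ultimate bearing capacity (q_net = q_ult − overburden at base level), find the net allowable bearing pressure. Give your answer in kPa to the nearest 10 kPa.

q = γ·D_f = 15.6 × 0.5 = 7.8 kPa.
c·N_c·s_c = 72 × 5.14 × 1.14 = 421.89 kPa
q·N_q = 7.8 × 1 = 7.8 kPa
q_ult = 421.89 + 7.8 = 429.69 kPa.
q_net = 429.69 − 7.8 = 421.89 kPa.
q_all(net) = 421.89 / 3 = 140.63 kPa.

q_all(net) ≈ 140 kPa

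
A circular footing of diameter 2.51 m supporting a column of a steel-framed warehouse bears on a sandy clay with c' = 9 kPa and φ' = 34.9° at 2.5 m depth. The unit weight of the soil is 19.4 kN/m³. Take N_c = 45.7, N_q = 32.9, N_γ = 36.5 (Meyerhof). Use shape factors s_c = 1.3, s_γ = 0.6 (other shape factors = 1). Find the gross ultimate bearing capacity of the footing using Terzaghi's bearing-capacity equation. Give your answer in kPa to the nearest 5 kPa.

q_ult ≈ 2665 kPa

Effective surcharge at the founding depth q = γ·D_f = 19.4 × 2.5 = 48.5 kPa.
q_ult = c·N_c·s_c + q·N_q + 0.5·γ·B·N_γ·s_γ
     = 9 × 45.7 × 1.3 + 48.5 × 32.9 + 0.5 × 19.4 × 2.51 × 36.5 × 0.6
     = 534.69 + 1595.6 + 533.2 = 2663.5 kPa.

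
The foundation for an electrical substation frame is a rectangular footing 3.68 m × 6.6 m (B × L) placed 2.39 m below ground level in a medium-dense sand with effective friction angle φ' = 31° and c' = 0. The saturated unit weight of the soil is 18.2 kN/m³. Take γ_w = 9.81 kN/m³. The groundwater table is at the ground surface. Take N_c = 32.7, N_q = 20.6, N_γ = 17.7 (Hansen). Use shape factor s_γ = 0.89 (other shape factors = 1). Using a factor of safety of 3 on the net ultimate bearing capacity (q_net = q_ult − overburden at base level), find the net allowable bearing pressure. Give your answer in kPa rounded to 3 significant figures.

Water table at ground surface, so effective unit weight γ' = 18.2 − 9.81 = 8.39 kN/m³ is used throughout; overburden q = 8.39 × 2.39 = 20.052 kPa; the same γ' applies in the ½γBN_γ term.
Surcharge term q·N_q = 20.052 × 20.6 = 413.07 kPa; self-weight term 0.5·γ·B·N_γ·s_γ = 0.5 × 8.39 × 3.68 × 17.7 × 0.89 = 243.19 kPa.
q_ult = 413.07 + 243.19 = 656.26 kPa.
q_net = 656.26 − 20.052 = 636.21 kPa.
q_all(net) = 636.21 / 3 = 212.07 kPa.

q_all(net) ≈ 212 kPa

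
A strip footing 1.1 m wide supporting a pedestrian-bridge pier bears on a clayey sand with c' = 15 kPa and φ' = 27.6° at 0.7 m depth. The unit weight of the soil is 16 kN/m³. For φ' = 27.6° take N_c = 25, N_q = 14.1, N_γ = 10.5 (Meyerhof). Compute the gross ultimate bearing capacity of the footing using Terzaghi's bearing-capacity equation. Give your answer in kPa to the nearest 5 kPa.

Overburden at base level: q = 16 × 0.7 = 11.2 kPa.
Cohesion term c·N_c = 15 × 25 = 375 kPa; surcharge term q·N_q = 11.2 × 14.1 = 157.92 kPa; self-weight term 0.5·γ·B·N_γ = 0.5 × 16 × 1.1 × 10.5 = 92.4 kPa.
q_ult = 375 + 157.92 + 92.4 = 625.32 kPa.

q_ult ≈ 625 kPa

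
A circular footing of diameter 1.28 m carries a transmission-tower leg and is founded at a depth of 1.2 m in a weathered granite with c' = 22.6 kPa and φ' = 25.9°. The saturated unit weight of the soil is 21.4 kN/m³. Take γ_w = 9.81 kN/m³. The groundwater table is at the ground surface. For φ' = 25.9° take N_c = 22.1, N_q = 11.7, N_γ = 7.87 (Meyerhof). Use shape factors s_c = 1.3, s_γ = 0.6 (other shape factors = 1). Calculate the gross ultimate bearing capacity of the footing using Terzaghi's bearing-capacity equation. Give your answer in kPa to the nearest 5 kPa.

Water table at ground surface, so effective unit weight γ' = 21.4 − 9.81 = 11.59 kN/m³ is used throughout; overburden q = 11.59 × 1.2 = 13.908 kPa; the same γ' applies in the ½γBN_γ term.
Cohesion term c·N_c·s_c = 22.6 × 22.1 × 1.3 = 649.3 kPa; surcharge term q·N_q = 13.908 × 11.7 = 162.72 kPa; self-weight term 0.5·γ·B·N_γ·s_γ = 0.5 × 11.59 × 1.28 × 7.87 × 0.6 = 35.026 kPa.
q_ult = 649.3 + 162.72 + 35.026 = 847.05 kPa.

q_ult ≈ 845 kPa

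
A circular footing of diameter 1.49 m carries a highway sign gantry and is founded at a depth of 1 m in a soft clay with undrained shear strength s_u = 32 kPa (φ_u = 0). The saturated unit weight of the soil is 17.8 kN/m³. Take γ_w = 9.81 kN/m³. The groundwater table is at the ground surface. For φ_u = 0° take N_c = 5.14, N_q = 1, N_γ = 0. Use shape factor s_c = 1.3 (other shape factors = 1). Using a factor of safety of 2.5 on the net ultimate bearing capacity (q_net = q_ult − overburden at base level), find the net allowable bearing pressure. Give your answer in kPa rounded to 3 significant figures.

With the water table at the surface the whole profile is submerged: γ' = 17.8 − 9.81 = 7.99 kN/m³, so q = γ'·D_f = 7.99 kPa.
q_ult = c·N_c·s_c + q·N_q
     = 32 × 5.14 × 1.3 + 7.99 × 1
     = 213.82 + 7.99 = 221.81 kPa.
q_net = 221.81 − 7.99 = 213.82 kPa.
q_all(net) = 213.82 / 2.5 = 85.53 kPa.

q_all(net) ≈ 85.5 kPa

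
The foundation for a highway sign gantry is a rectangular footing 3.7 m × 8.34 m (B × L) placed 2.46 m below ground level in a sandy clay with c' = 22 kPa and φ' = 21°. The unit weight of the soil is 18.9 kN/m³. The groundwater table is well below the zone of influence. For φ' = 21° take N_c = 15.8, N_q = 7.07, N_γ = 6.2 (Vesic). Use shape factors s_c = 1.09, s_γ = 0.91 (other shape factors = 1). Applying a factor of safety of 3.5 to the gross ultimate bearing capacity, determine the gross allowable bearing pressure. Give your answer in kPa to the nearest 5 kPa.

q_all ≈ 260 kPa

Effective surcharge at the founding depth q = γ·D_f = 18.9 × 2.46 = 46.494 kPa.
q_ult = c·N_c·s_c + q·N_q + 0.5·γ·B·N_γ·s_γ
     = 22 × 15.8 × 1.09 + 46.494 × 7.07 + 0.5 × 18.9 × 3.7 × 6.2 × 0.91
     = 378.88 + 328.71 + 197.27 = 904.87 kPa.
q_all = q_ult / FS = 904.87 / 3.5 = 258.53 kPa.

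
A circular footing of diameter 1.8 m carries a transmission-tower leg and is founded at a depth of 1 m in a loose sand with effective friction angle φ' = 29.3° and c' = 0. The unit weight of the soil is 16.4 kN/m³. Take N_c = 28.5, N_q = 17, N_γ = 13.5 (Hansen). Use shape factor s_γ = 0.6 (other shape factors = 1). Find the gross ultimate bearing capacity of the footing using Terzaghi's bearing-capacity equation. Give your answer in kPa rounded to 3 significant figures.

Overburden at base level: q = 16.4 × 1 = 16.4 kPa.
Surcharge term q·N_q = 16.4 × 17 = 278.8 kPa; self-weight term 0.5·γ·B·N_γ·s_γ = 0.5 × 16.4 × 1.8 × 13.5 × 0.6 = 119.56 kPa.
q_ult = 278.8 + 119.56 = 398.36 kPa.

q_ult ≈ 398 kPa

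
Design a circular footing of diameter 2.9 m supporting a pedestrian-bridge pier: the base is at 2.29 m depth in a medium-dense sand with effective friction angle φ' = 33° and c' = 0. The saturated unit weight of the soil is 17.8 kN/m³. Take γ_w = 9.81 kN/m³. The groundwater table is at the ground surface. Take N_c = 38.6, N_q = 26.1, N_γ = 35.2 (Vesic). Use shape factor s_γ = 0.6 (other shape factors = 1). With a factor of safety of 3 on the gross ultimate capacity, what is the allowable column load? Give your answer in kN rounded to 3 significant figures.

P_all ≈ 1590 kN

With the water table at the surface the whole profile is submerged: γ' = 17.8 − 9.81 = 7.99 kN/m³, so q = γ'·D_f = 18.297 kPa; the same γ' applies in the ½γBN_γ term.
q_ult = q·N_q + 0.5·γ·B·N_γ·s_γ
     = 18.297 × 26.1 + 0.5 × 7.99 × 2.9 × 35.2 × 0.6
     = 477.55 + 244.69 = 722.24 kPa.
Gross allowable pressure q_all = 722.24 / 3 = 240.75 kPa.
Footing area = 6.6052 m², so allowable column load = 240.75 × 6.6052 = 1590.2 kN.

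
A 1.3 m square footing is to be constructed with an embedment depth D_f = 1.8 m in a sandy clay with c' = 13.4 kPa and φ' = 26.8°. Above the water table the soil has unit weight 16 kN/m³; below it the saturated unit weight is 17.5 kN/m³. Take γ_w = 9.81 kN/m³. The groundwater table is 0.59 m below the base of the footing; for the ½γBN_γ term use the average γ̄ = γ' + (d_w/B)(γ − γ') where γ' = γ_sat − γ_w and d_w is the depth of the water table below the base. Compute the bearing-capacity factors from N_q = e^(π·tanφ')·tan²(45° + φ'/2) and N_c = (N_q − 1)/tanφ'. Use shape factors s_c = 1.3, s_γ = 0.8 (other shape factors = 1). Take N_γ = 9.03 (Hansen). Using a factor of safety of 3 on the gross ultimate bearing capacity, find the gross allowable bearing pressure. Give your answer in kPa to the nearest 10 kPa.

q_all ≈ 280 kPa

N_q = e^(π·tan26.8°)·tan²(58.4°) = 12.92; N_c = (N_q − 1)/tanφ' = 23.59.
Overburden at base level: q = 16 × 1.8 = 28.8 kPa.
The water table is 0.59 m below the base (< B = 1.3 m), so the ½γBN_γ term uses γ̄ = γ' + (d_w/B)(γ − γ') = 7.69 + (0.59/1.3)(16 − 7.69) = 11.461 kN/m³.
Cohesion term c·N_c·s_c = 13.4 × 23.591 × 1.3 = 410.96 kPa; surcharge term q·N_q = 28.8 × 12.917 = 372.01 kPa; self-weight term 0.5·γ·B·N_γ·s_γ = 0.5 × 11.461 × 1.3 × 9.03 × 0.8 = 53.818 kPa.
q_ult = 410.96 + 372.01 + 53.818 = 836.79 kPa.
q_all = 836.79 / 3 = 278.93 kPa.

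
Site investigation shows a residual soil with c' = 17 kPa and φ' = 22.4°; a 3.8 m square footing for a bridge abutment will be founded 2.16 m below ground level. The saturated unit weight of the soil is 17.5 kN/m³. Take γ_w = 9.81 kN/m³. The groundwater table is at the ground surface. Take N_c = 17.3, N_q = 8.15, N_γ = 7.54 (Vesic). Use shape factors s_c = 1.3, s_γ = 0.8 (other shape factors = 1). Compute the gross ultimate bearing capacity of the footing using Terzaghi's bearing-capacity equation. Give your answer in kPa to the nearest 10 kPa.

q_ult ≈ 610 kPa

γ' = 17.5 − 9.81 = 7.69 kN/m³ (submerged throughout). q = 7.69 × 2.16 = 16.61 kPa; the same γ' applies in the ½γBN_γ term.
c·N_c·s_c = 17 × 17.3 × 1.3 = 382.33 kPa
q·N_q = 16.61 × 8.15 = 135.37 kPa
0.5·γ·B·N_γ·s_γ = 0.5 × 7.69 × 3.8 × 7.54 × 0.8 = 88.134 kPa
q_ult = 382.33 + 135.37 + 88.134 = 605.84 kPa.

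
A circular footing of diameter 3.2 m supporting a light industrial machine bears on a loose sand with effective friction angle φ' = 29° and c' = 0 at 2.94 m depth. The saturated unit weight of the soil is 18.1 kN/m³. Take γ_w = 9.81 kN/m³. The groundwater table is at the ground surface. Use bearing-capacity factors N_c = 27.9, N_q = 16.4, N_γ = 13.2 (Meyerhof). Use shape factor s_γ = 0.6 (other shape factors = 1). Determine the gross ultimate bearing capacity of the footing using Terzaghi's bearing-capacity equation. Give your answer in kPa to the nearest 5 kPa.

Water table at ground surface, so effective unit weight γ' = 18.1 − 9.81 = 8.29 kN/m³ is used throughout; overburden q = 8.29 × 2.94 = 24.373 kPa; the same γ' applies in the ½γBN_γ term.
Surcharge term q·N_q = 24.373 × 16.4 = 399.71 kPa; self-weight term 0.5·γ·B·N_γ·s_γ = 0.5 × 8.29 × 3.2 × 13.2 × 0.6 = 105.05 kPa.
q_ult = 399.71 + 105.05 = 504.76 kPa.

q_ult ≈ 505 kPa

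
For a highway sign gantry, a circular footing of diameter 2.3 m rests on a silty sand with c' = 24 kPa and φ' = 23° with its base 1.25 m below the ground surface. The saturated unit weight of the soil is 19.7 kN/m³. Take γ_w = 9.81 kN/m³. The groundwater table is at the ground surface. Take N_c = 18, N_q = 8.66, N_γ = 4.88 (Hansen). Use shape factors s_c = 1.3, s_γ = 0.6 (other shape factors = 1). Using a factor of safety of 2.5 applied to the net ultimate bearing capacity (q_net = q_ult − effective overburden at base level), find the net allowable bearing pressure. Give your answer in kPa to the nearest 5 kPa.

q_all(net) ≈ 275 kPa

With the water table at the surface the whole profile is submerged: γ' = 19.7 − 9.81 = 9.89 kN/m³, so q = γ'·D_f = 12.362 kPa; the same γ' applies in the ½γBN_γ term.
q_ult = c·N_c·s_c + q·N_q + 0.5·γ·B·N_γ·s_γ
     = 24 × 18 × 1.3 + 12.362 × 8.66 + 0.5 × 9.89 × 2.3 × 4.88 × 0.6
     = 561.6 + 107.06 + 33.302 = 701.96 kPa.
Net ultimate: q_net = 701.96 − 12.362 = 689.6 kPa.
q_all(net) = 689.6 / 2.5 = 275.84 kPa.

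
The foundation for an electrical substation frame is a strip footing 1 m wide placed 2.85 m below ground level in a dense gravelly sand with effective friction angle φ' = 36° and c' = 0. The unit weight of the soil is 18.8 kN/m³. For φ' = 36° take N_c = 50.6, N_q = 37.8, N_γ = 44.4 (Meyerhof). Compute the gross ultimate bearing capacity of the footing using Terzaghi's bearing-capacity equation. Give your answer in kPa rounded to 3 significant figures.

q_ult ≈ 2440 kPa

q = γ·D_f = 18.8 × 2.85 = 53.58 kPa.
q·N_q = 53.58 × 37.8 = 2025.3 kPa
0.5·γ·B·N_γ = 0.5 × 18.8 × 1 × 44.4 = 417.36 kPa
q_ult = 2025.3 + 417.36 = 2442.7 kPa.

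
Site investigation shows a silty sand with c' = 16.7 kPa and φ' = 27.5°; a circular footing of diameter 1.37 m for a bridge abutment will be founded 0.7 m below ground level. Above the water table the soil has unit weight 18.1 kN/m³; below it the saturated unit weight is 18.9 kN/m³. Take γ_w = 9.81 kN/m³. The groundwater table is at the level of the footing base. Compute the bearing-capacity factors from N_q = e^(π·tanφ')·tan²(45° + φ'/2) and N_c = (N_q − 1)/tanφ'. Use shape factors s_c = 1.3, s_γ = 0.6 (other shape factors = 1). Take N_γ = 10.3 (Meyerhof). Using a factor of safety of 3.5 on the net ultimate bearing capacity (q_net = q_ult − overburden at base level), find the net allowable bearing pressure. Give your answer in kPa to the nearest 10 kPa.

q_all(net) ≈ 210 kPa

N_q = e^(π·tan27.5°)·tan²(58.75°) = 13.94; N_c = (N_q − 1)/tanφ' = 24.85.
Overburden at base level: q = 18.1 × 0.7 = 12.67 kPa.
Below the base the soil is submerged, so the ½γBN_γ term uses γ' = 18.9 − 9.81 = 9.09 kN/m³.
Cohesion term c·N_c·s_c = 16.7 × 24.85 × 1.3 = 539.49 kPa; surcharge term q·N_q = 12.67 × 13.936 = 176.57 kPa; self-weight term 0.5·γ·B·N_γ·s_γ = 0.5 × 9.09 × 1.37 × 10.3 × 0.6 = 38.481 kPa.
q_ult = 539.49 + 176.57 + 38.481 = 754.54 kPa.
q_net = 754.54 − 12.67 = 741.87 kPa.
q_all(net) = 741.87 / 3.5 = 211.96 kPa.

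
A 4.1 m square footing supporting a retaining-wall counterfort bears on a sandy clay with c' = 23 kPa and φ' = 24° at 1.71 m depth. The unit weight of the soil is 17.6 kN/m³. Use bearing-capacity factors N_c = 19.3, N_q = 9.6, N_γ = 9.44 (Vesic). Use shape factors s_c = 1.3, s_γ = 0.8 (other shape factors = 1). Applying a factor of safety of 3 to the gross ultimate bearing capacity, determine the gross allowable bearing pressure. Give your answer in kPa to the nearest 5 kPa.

Effective surcharge at the founding depth q = γ·D_f = 17.6 × 1.71 = 30.096 kPa.
q_ult = c·N_c·s_c + q·N_q + 0.5·γ·B·N_γ·s_γ
     = 23 × 19.3 × 1.3 + 30.096 × 9.6 + 0.5 × 17.6 × 4.1 × 9.44 × 0.8
     = 577.07 + 288.92 + 272.48 = 1138.5 kPa.
q_all = q_ult / FS = 1138.5 / 3 = 379.49 kPa.

q_all ≈ 380 kPa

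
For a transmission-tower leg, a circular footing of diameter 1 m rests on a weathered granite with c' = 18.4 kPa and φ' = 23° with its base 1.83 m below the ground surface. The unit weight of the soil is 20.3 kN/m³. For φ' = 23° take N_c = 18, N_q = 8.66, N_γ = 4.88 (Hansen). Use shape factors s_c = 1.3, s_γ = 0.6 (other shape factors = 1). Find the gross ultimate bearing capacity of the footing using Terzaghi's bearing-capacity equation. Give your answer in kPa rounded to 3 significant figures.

q_ult ≈ 782 kPa

Effective surcharge at the founding depth q = γ·D_f = 20.3 × 1.83 = 37.149 kPa.
q_ult = c·N_c·s_c + q·N_q + 0.5·γ·B·N_γ·s_γ
     = 18.4 × 18 × 1.3 + 37.149 × 8.66 + 0.5 × 20.3 × 1 × 4.88 × 0.6
     = 430.56 + 321.71 + 29.719 = 781.99 kPa.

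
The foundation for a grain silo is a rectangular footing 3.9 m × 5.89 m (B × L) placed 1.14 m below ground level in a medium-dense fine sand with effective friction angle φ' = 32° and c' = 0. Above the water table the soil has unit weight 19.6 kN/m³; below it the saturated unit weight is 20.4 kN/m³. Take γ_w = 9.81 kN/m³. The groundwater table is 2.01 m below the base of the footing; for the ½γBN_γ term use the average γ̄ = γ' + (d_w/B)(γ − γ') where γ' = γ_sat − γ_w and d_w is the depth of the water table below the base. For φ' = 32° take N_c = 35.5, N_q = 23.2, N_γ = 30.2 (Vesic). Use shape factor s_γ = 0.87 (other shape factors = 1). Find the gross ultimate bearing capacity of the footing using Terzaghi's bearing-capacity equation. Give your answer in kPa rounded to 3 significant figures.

Effective surcharge at the founding depth q = γ·D_f = 19.6 × 1.14 = 22.344 kPa.
With d_w = 2.01 m < B, γ̄ = 10.59 + (2.01/3.9) × (19.6 − 10.59) = 15.234 kN/m³.
q_ult = q·N_q + 0.5·γ·B·N_γ·s_γ
     = 22.344 × 23.2 + 0.5 × 15.234 × 3.9 × 30.2 × 0.87
     = 518.38 + 780.48 = 1298.9 kPa.

q_ult ≈ 1300 kPa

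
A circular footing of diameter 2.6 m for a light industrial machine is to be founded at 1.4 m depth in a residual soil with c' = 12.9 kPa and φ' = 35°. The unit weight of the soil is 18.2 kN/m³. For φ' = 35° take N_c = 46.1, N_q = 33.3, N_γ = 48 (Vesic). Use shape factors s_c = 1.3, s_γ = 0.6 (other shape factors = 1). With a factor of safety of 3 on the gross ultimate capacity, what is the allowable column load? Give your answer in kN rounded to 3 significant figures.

P_all ≈ 4080 kN

q = γ·D_f = 18.2 × 1.4 = 25.48 kPa.
c·N_c·s_c = 12.9 × 46.1 × 1.3 = 773.1 kPa
q·N_q = 25.48 × 33.3 = 848.48 kPa
0.5·γ·B·N_γ·s_γ = 0.5 × 18.2 × 2.6 × 48 × 0.6 = 681.41 kPa
q_ult = 773.1 + 848.48 + 681.41 = 2303 kPa.
Gross allowable pressure q_all = 2303 / 3 = 767.66 kPa.
Footing area = 5.3093 m², so allowable column load = 767.66 × 5.3093 = 4075.8 kN.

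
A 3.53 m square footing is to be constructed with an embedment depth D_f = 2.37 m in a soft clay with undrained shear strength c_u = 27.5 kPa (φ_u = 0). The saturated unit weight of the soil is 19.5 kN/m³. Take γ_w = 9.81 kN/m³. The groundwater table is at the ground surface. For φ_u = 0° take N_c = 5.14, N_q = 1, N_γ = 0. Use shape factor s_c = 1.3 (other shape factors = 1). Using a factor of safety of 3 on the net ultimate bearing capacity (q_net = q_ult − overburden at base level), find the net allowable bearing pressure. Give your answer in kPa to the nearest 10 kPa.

γ' = 19.5 − 9.81 = 9.69 kN/m³ (submerged throughout). q = 9.69 × 2.37 = 22.965 kPa.
c·N_c·s_c = 27.5 × 5.14 × 1.3 = 183.75 kPa
q·N_q = 22.965 × 1 = 22.965 kPa
q_ult = 183.75 + 22.965 = 206.72 kPa.
q_net = 206.72 − 22.965 = 183.75 kPa.
q_all(net) = 183.75 / 3 = 61.252 kPa.

q_all(net) ≈ 60 kPa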